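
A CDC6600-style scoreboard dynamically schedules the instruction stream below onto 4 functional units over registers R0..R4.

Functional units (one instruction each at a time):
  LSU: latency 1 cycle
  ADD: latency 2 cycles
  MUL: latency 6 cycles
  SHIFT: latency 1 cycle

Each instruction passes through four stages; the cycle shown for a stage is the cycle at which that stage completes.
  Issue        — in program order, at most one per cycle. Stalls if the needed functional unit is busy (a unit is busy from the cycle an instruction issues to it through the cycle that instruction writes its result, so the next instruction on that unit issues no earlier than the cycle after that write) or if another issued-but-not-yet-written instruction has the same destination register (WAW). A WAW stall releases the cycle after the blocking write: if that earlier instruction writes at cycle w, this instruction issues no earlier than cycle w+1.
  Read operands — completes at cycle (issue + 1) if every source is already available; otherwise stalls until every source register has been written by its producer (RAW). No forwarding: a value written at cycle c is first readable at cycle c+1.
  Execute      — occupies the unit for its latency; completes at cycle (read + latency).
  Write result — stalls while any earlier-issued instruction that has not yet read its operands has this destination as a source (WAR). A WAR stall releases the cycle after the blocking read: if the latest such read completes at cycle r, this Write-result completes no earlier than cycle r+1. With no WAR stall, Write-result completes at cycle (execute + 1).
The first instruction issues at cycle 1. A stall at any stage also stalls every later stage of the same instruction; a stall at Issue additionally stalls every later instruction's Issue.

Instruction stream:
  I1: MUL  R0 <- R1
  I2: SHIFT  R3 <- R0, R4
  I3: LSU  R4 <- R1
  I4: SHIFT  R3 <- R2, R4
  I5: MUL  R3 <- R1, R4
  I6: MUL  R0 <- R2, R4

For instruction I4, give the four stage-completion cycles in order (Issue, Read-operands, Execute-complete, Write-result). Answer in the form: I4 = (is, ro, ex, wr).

I4 = (13, 14, 15, 16)

t=1  I1 dispatched to MUL
t=2  I1 operands ready, I2 dispatched to SHIFT
t=3  I3 dispatched to LSU
t=4  I3 operands ready
t=5  I3 complete
t=8  I1 complete
t=9  R0←I1
t=10  I2 operands ready
t=11  I2 complete, R4←I3
t=12  R3←I2
t=13  I4 dispatched to SHIFT
t=14  I4 operands ready
t=15  I4 complete
t=16  R3←I4
t=17  I5 dispatched to MUL
t=18  I5 operands ready
t=24  I5 complete
t=25  R3←I5
t=26  I6 dispatched to MUL
t=27  I6 operands ready
t=33  I6 complete
t=34  R0←I6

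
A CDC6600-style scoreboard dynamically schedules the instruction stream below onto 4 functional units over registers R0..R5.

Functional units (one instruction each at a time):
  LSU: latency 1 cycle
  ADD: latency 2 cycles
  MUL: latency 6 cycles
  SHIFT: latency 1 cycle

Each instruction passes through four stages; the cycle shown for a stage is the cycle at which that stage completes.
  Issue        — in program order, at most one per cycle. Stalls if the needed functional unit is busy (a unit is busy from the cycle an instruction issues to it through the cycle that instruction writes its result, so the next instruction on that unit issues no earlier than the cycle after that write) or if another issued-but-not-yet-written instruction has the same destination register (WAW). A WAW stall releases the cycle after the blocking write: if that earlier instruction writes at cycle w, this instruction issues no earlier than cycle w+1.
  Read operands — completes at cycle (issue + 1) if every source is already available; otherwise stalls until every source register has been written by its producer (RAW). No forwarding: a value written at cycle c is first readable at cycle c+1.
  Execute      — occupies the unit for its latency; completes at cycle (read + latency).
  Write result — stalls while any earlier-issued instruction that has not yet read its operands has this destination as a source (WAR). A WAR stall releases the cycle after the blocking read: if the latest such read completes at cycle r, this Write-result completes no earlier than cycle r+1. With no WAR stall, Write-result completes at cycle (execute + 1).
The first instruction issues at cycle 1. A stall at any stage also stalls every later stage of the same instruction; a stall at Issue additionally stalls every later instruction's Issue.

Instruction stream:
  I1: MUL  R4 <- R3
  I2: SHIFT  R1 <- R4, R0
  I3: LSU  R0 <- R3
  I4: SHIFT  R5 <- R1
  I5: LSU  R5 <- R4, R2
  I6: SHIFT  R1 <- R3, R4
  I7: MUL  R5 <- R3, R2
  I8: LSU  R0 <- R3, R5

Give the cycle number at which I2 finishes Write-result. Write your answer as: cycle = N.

cycle = 12

I1  is:1  ro:2  ex:8  wr:9
I2  is:2  ro:10  ex:11  wr:12  — RAW R4: wait I1 write@9
I3  is:3  ro:4  ex:5  wr:11  — WAR R0: wait I2 read@10
I4  is:13  ro:14  ex:15  wr:16  — struct: SHIFT busy until I2 writes@12
I5  is:17  ro:18  ex:19  wr:20  — WAW R5: wait I4 write@16
I6  is:18  ro:19  ex:20  wr:21
I7  is:21  ro:22  ex:28  wr:29  — WAW R5: wait I5 write@20
I8  is:22  ro:30  ex:31  wr:32  — RAW R5: wait I7 write@29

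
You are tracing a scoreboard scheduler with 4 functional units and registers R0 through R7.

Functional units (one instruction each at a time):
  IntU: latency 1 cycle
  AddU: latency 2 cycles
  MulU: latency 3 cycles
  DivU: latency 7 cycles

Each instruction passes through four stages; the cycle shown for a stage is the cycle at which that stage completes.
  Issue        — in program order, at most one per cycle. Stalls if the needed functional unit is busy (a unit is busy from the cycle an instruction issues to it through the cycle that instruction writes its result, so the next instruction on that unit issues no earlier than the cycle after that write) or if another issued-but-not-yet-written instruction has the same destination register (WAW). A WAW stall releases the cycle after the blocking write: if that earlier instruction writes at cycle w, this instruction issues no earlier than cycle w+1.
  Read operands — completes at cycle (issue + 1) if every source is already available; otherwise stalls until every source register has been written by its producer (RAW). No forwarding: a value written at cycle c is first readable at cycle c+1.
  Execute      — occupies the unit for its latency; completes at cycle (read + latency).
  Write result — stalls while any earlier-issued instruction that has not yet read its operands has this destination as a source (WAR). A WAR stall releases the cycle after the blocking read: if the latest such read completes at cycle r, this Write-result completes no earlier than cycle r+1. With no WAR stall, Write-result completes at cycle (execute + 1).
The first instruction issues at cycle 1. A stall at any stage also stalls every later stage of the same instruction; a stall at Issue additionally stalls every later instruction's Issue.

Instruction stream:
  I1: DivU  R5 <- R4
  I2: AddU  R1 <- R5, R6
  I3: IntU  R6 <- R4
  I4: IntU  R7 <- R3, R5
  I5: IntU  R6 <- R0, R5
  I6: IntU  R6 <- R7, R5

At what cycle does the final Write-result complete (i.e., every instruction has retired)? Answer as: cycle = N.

[1] issue I1 (DivU)
[2] I1 read-ops; issue I2 (AddU)
[3] issue I3 (IntU)
[4] I3 read-ops
[5] I3 finished on IntU
[9] I1 finished on DivU
[10] I1→R5
[11] I2 read-ops
[12] I3→R6
[13] I2 finished on AddU; issue I4 (IntU)
[14] I2→R1; I4 read-ops
[15] I4 finished on IntU
[16] I4→R7
[17] issue I5 (IntU)
[18] I5 read-ops
[19] I5 finished on IntU
[20] I5→R6
[21] issue I6 (IntU)
[22] I6 read-ops
[23] I6 finished on IntU
[24] I6→R6

cycle = 24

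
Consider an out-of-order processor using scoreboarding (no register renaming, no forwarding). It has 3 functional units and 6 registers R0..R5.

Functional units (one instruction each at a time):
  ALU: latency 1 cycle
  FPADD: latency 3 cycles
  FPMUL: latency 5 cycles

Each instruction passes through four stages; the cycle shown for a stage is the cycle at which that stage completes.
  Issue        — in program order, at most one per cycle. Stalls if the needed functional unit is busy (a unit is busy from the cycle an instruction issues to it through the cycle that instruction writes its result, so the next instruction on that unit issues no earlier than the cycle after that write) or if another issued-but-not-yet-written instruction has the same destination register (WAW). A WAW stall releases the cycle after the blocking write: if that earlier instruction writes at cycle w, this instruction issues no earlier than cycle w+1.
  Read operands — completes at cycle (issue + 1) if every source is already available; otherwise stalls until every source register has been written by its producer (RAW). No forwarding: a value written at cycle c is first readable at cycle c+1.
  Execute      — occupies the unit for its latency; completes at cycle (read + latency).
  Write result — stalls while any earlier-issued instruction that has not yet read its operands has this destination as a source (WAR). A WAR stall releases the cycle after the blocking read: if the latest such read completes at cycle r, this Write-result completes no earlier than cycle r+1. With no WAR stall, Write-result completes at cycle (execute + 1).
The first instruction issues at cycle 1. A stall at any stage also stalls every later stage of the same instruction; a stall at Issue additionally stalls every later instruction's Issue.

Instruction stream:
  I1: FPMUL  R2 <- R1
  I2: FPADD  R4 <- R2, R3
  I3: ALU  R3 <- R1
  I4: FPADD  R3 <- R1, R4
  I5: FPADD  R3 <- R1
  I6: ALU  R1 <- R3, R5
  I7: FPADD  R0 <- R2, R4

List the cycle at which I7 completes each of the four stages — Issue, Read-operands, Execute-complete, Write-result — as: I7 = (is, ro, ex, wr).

I7 = (26, 27, 30, 31)

c1: I1 dispatched to FPMUL
c2: I1 operands ready, I2 dispatched to FPADD
c3: I3 dispatched to ALU
c4: I3 operands ready
c5: I3 complete
c7: I1 complete
c8: R2←I1
c9: I2 operands ready
c10: R3←I3
c12: I2 complete
c13: R4←I2
c14: I4 dispatched to FPADD
c15: I4 operands ready
c18: I4 complete
c19: R3←I4
c20: I5 dispatched to FPADD
c21: I5 operands ready, I6 dispatched to ALU
c24: I5 complete
c25: R3←I5
c26: I6 operands ready, I7 dispatched to FPADD
c27: I6 complete, I7 operands ready
c28: R1←I6
c30: I7 complete
c31: R0←I7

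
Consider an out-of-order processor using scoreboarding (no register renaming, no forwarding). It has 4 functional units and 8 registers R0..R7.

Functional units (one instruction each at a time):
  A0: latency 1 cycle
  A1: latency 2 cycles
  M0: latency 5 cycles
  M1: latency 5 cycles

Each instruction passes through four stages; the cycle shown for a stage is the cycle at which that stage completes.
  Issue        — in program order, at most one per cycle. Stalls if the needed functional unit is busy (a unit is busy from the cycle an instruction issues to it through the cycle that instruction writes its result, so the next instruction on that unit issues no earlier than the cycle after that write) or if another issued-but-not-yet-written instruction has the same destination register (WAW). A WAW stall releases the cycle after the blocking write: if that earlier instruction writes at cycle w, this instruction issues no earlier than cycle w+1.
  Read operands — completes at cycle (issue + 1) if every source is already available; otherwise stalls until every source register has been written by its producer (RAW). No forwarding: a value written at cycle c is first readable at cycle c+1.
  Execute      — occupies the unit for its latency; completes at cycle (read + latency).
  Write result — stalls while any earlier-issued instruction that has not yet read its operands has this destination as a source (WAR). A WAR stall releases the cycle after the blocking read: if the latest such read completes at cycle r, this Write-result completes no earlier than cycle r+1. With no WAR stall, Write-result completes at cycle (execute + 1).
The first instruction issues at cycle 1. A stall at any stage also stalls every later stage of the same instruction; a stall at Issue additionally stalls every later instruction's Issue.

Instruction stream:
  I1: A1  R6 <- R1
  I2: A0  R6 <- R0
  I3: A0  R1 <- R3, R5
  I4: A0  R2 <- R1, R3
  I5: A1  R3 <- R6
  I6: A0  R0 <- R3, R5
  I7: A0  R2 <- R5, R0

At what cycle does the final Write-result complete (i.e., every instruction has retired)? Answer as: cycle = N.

[I1] 1/2/4/5
[I2] 6/7/8/9  (WAW R6: wait I1 write@5)
[I3] 10/11/12/13  (struct: A0 busy until I2 writes@9)
[I4] 14/15/16/17  (struct: A0 busy until I3 writes@13)
[I5] 15/16/18/19
[I6] 18/20/21/22  (struct: A0 busy until I4 writes@17; RAW R3: wait I5 write@19)
[I7] 23/24/25/26  (struct: A0 busy until I6 writes@22)

cycle = 26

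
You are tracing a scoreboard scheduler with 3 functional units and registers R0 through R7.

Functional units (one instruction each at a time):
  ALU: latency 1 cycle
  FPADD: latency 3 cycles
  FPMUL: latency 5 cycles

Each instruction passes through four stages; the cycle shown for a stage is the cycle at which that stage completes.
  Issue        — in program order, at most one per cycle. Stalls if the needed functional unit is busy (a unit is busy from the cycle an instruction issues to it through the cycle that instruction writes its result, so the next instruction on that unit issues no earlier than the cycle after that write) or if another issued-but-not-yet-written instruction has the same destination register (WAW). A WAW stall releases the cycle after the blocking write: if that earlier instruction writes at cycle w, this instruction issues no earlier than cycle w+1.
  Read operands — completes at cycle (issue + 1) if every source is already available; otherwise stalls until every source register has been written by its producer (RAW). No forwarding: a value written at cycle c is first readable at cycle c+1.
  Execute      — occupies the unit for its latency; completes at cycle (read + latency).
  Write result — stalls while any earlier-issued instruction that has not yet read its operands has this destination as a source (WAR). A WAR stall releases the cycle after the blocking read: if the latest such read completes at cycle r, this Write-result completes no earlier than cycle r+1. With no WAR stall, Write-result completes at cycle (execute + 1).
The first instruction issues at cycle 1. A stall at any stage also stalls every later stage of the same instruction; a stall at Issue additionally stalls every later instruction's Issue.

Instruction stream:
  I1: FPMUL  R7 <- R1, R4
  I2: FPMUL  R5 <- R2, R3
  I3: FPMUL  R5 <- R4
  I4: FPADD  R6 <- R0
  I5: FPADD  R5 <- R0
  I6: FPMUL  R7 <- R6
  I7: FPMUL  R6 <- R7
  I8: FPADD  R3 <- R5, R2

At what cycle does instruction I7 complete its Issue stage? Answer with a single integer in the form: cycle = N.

cycle 1: I1→FPMUL
cycle 2: I1 RO
cycle 7: I1 EX
cycle 8: I1 WR R7
cycle 9: I2→FPMUL
cycle 10: I2 RO
cycle 15: I2 EX
cycle 16: I2 WR R5
cycle 17: I3→FPMUL
cycle 18: I3 RO; I4→FPADD
cycle 19: I4 RO
cycle 22: I4 EX
cycle 23: I3 EX; I4 WR R6
cycle 24: I3 WR R5
cycle 25: I5→FPADD
cycle 26: I5 RO; I6→FPMUL
cycle 27: I6 RO
cycle 29: I5 EX
cycle 30: I5 WR R5
cycle 32: I6 EX
cycle 33: I6 WR R7
cycle 34: I7→FPMUL
cycle 35: I7 RO; I8→FPADD
cycle 36: I8 RO
cycle 39: I8 EX
cycle 40: I7 EX; I8 WR R3
cycle 41: I7 WR R6

cycle = 34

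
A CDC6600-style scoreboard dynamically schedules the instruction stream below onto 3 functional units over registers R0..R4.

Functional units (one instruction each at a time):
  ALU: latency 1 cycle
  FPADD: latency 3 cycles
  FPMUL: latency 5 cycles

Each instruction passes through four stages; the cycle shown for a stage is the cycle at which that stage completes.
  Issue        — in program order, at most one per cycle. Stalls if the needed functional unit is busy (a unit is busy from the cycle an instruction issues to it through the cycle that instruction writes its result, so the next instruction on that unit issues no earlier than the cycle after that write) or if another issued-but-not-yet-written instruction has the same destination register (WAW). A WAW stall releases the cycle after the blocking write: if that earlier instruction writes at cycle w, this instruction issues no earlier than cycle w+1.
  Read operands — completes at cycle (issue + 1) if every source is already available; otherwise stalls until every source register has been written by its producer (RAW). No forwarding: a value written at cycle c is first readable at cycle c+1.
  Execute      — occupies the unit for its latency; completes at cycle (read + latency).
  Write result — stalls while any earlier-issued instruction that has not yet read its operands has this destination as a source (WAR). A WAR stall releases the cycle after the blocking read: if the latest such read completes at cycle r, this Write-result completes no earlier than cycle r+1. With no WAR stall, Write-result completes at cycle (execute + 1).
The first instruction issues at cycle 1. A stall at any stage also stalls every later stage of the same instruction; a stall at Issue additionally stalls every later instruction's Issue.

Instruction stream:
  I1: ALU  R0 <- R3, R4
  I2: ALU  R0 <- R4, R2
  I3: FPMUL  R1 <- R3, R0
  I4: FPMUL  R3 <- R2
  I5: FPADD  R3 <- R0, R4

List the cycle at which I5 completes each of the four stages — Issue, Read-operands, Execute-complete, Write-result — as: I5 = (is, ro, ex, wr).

I5 = (24, 25, 28, 29)

cycle 1: I1→ALU
cycle 2: I1 RO
cycle 3: I1 EX
cycle 4: I1 WR R0
cycle 5: I2→ALU
cycle 6: I2 RO, I3→FPMUL
cycle 7: I2 EX
cycle 8: I2 WR R0
cycle 9: I3 RO
cycle 14: I3 EX
cycle 15: I3 WR R1
cycle 16: I4→FPMUL
cycle 17: I4 RO
cycle 22: I4 EX
cycle 23: I4 WR R3
cycle 24: I5→FPADD
cycle 25: I5 RO
cycle 28: I5 EX
cycle 29: I5 WR R3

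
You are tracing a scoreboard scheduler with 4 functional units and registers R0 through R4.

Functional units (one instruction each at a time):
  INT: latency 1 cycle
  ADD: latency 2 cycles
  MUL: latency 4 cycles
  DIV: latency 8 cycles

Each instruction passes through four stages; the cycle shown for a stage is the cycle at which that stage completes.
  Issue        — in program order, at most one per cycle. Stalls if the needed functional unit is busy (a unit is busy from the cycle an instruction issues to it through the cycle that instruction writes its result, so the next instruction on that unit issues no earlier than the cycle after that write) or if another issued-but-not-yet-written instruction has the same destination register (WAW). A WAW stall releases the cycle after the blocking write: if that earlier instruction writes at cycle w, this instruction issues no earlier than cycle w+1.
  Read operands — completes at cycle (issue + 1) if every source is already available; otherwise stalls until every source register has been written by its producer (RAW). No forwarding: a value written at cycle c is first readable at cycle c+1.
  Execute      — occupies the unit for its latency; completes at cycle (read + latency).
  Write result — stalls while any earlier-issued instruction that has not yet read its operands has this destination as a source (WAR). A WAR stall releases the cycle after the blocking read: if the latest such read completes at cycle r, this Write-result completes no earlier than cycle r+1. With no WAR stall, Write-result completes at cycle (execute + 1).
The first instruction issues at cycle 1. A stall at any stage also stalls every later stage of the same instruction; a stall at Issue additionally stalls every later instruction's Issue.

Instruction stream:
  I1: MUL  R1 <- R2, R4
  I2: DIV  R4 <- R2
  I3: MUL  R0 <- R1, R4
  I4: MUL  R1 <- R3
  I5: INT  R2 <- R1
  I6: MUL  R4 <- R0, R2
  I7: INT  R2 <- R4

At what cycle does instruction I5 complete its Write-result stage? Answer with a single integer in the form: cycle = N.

cycle = 28

I1  is:1  ro:2  ex:6  wr:7
I2  is:2  ro:3  ex:11  wr:12
I3  is:8  ro:13  ex:17  wr:18  — struct: MUL busy until I1 writes@7, RAW R4: wait I2 write@12
I4  is:19  ro:20  ex:24  wr:25  — struct: MUL busy until I3 writes@18
I5  is:20  ro:26  ex:27  wr:28  — RAW R1: wait I4 write@25
I6  is:26  ro:29  ex:33  wr:34  — struct: MUL busy until I4 writes@25, RAW R2: wait I5 write@28
I7  is:29  ro:35  ex:36  wr:37  — struct: INT busy until I5 writes@28, RAW R4: wait I6 write@34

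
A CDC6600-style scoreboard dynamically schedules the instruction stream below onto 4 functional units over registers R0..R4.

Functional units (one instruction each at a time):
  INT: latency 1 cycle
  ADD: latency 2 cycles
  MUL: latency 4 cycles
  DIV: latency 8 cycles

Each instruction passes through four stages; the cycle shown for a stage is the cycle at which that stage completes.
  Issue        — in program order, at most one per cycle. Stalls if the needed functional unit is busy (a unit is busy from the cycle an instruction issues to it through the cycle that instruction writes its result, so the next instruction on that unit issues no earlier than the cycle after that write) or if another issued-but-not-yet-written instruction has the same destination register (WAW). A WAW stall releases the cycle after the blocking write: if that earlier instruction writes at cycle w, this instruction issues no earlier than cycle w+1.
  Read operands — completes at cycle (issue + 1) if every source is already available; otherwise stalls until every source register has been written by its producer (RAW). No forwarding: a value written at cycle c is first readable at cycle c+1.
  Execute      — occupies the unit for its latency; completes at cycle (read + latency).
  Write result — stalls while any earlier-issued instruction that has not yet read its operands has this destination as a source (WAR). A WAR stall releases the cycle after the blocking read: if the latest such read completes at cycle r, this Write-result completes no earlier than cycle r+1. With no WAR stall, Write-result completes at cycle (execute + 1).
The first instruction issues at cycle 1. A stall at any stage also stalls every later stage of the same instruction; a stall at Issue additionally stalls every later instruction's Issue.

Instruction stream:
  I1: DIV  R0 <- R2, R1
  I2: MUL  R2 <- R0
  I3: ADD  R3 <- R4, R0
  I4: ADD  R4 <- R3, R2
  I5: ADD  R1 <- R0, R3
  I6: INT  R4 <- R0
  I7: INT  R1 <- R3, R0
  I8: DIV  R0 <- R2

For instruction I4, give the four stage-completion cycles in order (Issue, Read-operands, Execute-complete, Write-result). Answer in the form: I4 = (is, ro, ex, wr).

I4 = (16, 18, 20, 21)

I1  is:1  ro:2  ex:10  wr:11
I2  is:2  ro:12  ex:16  wr:17  — RAW R0: wait I1 write@11
I3  is:3  ro:12  ex:14  wr:15  — RAW R0: wait I1 write@11
I4  is:16  ro:18  ex:20  wr:21  — struct: ADD busy until I3 writes@15, RAW R2: wait I2 write@17
I5  is:22  ro:23  ex:25  wr:26  — struct: ADD busy until I4 writes@21
I6  is:23  ro:24  ex:25  wr:26
I7  is:27  ro:28  ex:29  wr:30  — struct: INT busy until I6 writes@26
I8  is:28  ro:29  ex:37  wr:38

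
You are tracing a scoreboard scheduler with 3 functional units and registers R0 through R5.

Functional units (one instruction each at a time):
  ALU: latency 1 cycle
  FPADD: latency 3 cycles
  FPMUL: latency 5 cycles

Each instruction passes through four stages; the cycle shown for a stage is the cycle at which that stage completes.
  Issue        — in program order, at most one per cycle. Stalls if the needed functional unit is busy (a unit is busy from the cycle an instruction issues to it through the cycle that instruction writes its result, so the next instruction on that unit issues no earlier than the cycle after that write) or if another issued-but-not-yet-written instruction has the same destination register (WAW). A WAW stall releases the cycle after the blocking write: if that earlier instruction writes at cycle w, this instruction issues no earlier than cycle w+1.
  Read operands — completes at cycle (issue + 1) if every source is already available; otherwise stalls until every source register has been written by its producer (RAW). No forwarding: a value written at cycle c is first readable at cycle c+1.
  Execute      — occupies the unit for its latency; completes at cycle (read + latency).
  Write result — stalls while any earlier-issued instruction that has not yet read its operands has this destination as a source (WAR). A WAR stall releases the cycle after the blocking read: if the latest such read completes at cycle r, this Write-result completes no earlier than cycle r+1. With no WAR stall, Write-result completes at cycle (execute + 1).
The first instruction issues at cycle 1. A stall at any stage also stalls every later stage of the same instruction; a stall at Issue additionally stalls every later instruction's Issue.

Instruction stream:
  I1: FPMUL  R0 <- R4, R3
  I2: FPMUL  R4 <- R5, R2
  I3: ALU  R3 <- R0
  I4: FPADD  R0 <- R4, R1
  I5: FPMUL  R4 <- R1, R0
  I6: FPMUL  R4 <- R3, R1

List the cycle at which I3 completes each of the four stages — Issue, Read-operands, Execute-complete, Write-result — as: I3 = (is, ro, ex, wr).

1) issue 1, read 2, done 7, write 8
2) issue 9, read 10, done 15, write 16  <struct: FPMUL busy until I1 writes@8>
3) issue 10, read 11, done 12, write 13
4) issue 11, read 17, done 20, write 21  <RAW R4: wait I2 write@16>
5) issue 17, read 22, done 27, write 28  <struct: FPMUL busy until I2 writes@16 / RAW R0: wait I4 write@21>
6) issue 29, read 30, done 35, write 36  <struct: FPMUL busy until I5 writes@28>

I3 = (10, 11, 12, 13)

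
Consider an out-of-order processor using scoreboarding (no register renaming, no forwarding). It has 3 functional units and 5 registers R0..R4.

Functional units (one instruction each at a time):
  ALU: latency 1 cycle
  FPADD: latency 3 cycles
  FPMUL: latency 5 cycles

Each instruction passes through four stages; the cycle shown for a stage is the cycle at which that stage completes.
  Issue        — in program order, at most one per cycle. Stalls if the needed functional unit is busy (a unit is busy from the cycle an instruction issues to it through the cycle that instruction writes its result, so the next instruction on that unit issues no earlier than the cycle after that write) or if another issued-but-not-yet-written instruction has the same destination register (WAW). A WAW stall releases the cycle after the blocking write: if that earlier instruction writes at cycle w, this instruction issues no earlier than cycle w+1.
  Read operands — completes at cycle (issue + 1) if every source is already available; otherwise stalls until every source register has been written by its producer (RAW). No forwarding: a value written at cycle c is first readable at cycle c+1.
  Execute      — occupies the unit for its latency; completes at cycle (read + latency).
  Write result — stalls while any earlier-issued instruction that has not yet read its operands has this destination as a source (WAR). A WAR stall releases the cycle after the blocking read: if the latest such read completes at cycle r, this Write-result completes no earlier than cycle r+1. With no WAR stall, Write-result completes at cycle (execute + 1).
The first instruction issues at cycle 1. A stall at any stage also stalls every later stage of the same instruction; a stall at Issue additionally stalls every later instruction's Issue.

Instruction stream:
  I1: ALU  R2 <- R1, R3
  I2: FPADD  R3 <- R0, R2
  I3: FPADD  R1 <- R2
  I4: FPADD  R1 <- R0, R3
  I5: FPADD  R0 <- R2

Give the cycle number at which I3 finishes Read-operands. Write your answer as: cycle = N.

cycle = 11

c1: issue I1 (ALU)
c2: I1 read-ops | issue I2 (FPADD)
c3: I1 finished on ALU
c4: I1→R2
c5: I2 read-ops
c8: I2 finished on FPADD
c9: I2→R3
c10: issue I3 (FPADD)
c11: I3 read-ops
c14: I3 finished on FPADD
c15: I3→R1
c16: issue I4 (FPADD)
c17: I4 read-ops
c20: I4 finished on FPADD
c21: I4→R1
c22: issue I5 (FPADD)
c23: I5 read-ops
c26: I5 finished on FPADD
c27: I5→R0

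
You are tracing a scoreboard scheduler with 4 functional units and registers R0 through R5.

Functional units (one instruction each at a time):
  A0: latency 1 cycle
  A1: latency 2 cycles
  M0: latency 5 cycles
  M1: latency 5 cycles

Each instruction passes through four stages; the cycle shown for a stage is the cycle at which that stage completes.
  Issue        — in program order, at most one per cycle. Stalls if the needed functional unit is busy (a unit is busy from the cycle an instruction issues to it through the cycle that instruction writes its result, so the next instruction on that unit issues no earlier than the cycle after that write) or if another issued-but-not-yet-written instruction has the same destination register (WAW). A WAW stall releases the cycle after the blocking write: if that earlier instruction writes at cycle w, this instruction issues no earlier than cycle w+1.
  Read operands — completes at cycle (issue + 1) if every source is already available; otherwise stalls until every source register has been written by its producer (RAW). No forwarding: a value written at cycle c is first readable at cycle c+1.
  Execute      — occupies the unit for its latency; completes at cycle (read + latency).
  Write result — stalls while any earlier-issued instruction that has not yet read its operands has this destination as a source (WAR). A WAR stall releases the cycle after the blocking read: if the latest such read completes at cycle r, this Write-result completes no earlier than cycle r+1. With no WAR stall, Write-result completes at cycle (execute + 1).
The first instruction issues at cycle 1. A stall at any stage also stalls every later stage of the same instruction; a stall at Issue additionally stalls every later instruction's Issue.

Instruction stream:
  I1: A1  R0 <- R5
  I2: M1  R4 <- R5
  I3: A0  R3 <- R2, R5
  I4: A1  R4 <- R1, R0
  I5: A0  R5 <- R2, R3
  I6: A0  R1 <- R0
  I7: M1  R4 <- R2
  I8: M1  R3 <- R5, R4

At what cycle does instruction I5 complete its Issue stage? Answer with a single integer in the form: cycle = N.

cycle = 11

[I1] 1/2/4/5
[I2] 2/3/8/9
[I3] 3/4/5/6
[I4] 10/11/13/14  (WAW R4: wait I2 write@9)
[I5] 11/12/13/14
[I6] 15/16/17/18  (struct: A0 busy until I5 writes@14)
[I7] 16/17/22/23
[I8] 24/25/30/31  (struct: M1 busy until I7 writes@23)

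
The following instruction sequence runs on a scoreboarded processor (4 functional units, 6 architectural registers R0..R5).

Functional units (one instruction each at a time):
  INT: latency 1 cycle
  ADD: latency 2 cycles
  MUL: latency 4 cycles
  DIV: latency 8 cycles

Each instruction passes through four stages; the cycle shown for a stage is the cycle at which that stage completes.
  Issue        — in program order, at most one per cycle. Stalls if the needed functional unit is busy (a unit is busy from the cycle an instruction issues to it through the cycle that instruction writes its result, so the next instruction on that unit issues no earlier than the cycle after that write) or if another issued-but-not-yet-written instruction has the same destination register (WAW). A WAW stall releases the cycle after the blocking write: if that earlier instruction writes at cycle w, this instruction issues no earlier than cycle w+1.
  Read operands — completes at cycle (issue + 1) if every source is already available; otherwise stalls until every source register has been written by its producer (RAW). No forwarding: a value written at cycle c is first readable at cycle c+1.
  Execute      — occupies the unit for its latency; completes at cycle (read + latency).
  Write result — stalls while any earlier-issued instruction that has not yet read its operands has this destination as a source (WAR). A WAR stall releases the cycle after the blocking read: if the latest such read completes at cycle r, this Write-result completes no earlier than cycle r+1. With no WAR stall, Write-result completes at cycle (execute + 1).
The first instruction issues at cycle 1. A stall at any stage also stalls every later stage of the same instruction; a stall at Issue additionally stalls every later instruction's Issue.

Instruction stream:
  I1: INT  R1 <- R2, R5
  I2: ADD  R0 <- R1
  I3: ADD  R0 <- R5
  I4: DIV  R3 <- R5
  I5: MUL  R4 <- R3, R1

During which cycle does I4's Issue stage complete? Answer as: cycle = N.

c1: I1 issues→INT
c2: I1 reads | I2 issues→ADD
c3: I1 exec-done
c4: I1 writes R1
c5: I2 reads
c7: I2 exec-done
c8: I2 writes R0
c9: I3 issues→ADD
c10: I3 reads | I4 issues→DIV
c11: I4 reads | I5 issues→MUL
c12: I3 exec-done
c13: I3 writes R0
c19: I4 exec-done
c20: I4 writes R3
c21: I5 reads
c25: I5 exec-done
c26: I5 writes R4

cycle = 10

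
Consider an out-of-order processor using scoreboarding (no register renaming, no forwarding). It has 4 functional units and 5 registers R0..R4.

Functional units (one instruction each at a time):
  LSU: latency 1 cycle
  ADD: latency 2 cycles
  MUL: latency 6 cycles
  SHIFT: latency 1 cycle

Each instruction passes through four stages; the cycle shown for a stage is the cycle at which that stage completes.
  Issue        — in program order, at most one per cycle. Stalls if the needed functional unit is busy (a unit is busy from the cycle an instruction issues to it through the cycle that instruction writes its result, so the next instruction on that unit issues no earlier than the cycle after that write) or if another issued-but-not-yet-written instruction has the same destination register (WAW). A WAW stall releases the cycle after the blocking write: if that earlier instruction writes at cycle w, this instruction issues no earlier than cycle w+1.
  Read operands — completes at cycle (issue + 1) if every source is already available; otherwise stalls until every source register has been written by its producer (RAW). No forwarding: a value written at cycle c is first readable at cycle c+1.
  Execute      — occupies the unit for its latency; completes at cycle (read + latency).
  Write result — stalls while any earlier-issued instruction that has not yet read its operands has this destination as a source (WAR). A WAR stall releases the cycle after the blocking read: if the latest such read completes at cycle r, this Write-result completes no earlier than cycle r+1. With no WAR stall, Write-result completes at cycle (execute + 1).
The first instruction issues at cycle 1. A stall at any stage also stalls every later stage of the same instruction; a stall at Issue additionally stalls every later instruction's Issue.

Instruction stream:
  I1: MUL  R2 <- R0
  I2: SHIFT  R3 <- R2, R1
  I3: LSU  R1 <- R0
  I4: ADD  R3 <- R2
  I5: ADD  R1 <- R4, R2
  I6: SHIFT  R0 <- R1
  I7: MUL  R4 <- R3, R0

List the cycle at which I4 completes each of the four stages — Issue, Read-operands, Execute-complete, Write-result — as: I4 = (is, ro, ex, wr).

c1: I1 issues→MUL
c2: I1 reads, I2 issues→SHIFT
c3: I3 issues→LSU
c4: I3 reads
c5: I3 exec-done
c8: I1 exec-done
c9: I1 writes R2
c10: I2 reads
c11: I2 exec-done, I3 writes R1
c12: I2 writes R3
c13: I4 issues→ADD
c14: I4 reads
c16: I4 exec-done
c17: I4 writes R3
c18: I5 issues→ADD
c19: I5 reads, I6 issues→SHIFT
c20: I7 issues→MUL
c21: I5 exec-done
c22: I5 writes R1
c23: I6 reads
c24: I6 exec-done
c25: I6 writes R0
c26: I7 reads
c32: I7 exec-done
c33: I7 writes R4

I4 = (13, 14, 16, 17)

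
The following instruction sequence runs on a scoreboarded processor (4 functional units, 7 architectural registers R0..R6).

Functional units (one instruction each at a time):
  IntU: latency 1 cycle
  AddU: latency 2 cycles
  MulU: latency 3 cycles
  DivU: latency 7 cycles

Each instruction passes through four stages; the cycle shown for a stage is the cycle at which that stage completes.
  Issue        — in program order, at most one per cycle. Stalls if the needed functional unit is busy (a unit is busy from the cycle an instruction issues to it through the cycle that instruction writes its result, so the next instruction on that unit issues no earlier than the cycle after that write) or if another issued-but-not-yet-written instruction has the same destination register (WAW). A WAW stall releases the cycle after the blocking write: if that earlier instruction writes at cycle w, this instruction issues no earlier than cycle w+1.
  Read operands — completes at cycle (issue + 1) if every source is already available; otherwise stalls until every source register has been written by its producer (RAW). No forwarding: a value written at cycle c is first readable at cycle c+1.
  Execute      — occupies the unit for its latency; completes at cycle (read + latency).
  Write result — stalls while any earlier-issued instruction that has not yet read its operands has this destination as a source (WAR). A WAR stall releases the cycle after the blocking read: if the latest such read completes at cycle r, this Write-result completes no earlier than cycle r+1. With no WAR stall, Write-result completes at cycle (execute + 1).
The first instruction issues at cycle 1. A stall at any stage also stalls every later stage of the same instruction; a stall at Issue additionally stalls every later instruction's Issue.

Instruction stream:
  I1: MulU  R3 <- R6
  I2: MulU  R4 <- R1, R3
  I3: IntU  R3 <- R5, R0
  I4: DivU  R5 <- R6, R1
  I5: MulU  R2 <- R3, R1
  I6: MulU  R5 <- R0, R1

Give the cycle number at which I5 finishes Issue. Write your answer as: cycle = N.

I1  is:1  ro:2  ex:5  wr:6
I2  is:7  ro:8  ex:11  wr:12  — struct: MulU busy until I1 writes@6
I3  is:8  ro:9  ex:10  wr:11
I4  is:9  ro:10  ex:17  wr:18
I5  is:13  ro:14  ex:17  wr:18  — struct: MulU busy until I2 writes@12
I6  is:19  ro:20  ex:23  wr:24  — struct: MulU busy until I5 writes@18

cycle = 13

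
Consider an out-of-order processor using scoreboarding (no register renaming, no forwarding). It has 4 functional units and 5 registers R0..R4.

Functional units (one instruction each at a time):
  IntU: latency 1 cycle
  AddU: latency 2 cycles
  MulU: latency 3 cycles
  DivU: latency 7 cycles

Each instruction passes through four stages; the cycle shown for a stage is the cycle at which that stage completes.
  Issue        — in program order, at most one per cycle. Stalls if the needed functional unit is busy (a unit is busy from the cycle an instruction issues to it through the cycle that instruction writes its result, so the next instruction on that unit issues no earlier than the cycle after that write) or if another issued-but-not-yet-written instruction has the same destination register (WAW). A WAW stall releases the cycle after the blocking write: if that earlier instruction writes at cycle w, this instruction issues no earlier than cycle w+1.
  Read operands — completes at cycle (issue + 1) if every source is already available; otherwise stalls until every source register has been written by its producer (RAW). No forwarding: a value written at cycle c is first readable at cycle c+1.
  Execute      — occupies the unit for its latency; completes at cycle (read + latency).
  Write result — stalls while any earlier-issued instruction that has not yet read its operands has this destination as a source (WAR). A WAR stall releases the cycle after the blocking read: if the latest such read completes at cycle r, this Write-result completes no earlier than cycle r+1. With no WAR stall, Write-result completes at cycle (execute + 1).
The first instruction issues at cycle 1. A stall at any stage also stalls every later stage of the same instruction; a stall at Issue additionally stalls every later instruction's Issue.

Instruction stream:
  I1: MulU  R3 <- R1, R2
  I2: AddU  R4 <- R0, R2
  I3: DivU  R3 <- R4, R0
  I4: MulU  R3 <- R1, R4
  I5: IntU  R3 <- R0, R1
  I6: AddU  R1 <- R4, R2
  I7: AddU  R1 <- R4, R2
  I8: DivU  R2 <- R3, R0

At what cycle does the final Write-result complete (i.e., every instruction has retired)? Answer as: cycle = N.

cycle = 39

  I1 | 1 | 2 | 5 | 6
  I2 | 2 | 3 | 5 | 6
  I3 | 7 | 8 | 15 | 16   WAW R3: wait I1 write@6
  I4 | 17 | 18 | 21 | 22   WAW R3: wait I3 write@16
  I5 | 23 | 24 | 25 | 26   WAW R3: wait I4 write@22
  I6 | 24 | 25 | 27 | 28
  I7 | 29 | 30 | 32 | 33   struct: AddU busy until I6 writes@28
  I8 | 30 | 31 | 38 | 39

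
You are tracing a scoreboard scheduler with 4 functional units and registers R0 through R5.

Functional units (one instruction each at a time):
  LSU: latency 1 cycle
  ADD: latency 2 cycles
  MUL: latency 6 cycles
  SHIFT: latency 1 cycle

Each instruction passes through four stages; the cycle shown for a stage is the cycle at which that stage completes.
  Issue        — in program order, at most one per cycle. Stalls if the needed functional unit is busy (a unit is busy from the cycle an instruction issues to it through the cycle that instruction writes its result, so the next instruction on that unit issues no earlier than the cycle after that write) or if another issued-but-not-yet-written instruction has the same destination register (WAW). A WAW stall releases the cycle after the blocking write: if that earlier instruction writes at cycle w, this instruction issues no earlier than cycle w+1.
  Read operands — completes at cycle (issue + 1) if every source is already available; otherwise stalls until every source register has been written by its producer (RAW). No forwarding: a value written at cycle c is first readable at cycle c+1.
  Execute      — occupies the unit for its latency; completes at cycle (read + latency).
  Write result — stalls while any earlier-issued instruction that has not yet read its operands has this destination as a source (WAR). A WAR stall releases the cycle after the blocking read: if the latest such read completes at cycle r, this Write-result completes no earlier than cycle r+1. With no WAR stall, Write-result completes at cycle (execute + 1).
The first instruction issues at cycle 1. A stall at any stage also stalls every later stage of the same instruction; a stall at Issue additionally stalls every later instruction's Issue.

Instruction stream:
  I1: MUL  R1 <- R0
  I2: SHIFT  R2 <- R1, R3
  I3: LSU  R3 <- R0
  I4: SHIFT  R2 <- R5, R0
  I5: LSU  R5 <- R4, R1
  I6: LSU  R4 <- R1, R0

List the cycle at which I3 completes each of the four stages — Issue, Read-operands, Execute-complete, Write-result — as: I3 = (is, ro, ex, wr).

I3 = (3, 4, 5, 11)

I1  is:1  ro:2  ex:8  wr:9
I2  is:2  ro:10  ex:11  wr:12  — RAW R1: wait I1 write@9
I3  is:3  ro:4  ex:5  wr:11  — WAR R3: wait I2 read@10
I4  is:13  ro:14  ex:15  wr:16  — struct: SHIFT busy until I2 writes@12
I5  is:14  ro:15  ex:16  wr:17
I6  is:18  ro:19  ex:20  wr:21  — struct: LSU busy until I5 writes@17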